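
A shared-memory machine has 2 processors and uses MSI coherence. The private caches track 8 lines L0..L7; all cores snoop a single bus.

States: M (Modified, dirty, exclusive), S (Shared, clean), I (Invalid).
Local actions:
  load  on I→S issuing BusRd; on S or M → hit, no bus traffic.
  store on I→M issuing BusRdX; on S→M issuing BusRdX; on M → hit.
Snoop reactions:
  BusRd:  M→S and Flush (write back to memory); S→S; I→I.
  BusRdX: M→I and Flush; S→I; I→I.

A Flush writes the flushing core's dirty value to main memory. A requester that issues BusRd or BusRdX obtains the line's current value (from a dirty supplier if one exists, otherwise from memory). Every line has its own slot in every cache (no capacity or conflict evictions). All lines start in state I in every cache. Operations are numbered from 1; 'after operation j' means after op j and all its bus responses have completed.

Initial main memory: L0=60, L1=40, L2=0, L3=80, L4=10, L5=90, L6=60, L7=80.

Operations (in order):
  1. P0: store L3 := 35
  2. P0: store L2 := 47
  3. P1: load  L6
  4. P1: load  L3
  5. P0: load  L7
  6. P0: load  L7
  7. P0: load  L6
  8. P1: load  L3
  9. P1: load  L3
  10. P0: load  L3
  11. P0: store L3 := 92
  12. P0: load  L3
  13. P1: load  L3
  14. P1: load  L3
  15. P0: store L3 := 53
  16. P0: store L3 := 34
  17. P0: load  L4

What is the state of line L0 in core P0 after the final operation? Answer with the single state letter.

state = I

  op1 P0: store L3 := 35 → M/I on L3; bus BusRdX; mem=80
  op2 P0: store L2 := 47 → M/I on L2; bus BusRdX; mem=0
  op3 P1: load  L6 → I/S on L6; bus BusRd; mem=60
  op4 P1: load  L3 → S/S on L3; bus BusRd Flush; mem=35
  op5 P0: load  L7 → S/I on L7; bus BusRd; mem=80
  op6 P0: load  L7 → S/I on L7; bus (none); mem=80
  op7 P0: load  L6 → S/S on L6; bus BusRd; mem=60
  op8 P1: load  L3 → S/S on L3; bus (none); mem=35
  op9 P1: load  L3 → S/S on L3; bus (none); mem=35
  op10 P0: load  L3 → S/S on L3; bus (none); mem=35
  op11 P0: store L3 := 92 → M/I on L3; bus BusRdX; mem=35
  op12 P0: load  L3 → M/I on L3; bus (none); mem=35
  op13 P1: load  L3 → S/S on L3; bus BusRd Flush; mem=92
  op14 P1: load  L3 → S/S on L3; bus (none); mem=92
  op15 P0: store L3 := 53 → M/I on L3; bus BusRdX; mem=92
  op16 P0: store L3 := 34 → M/I on L3; bus (none); mem=92
  op17 P0: load  L4 → S/I on L4; bus BusRd; mem=10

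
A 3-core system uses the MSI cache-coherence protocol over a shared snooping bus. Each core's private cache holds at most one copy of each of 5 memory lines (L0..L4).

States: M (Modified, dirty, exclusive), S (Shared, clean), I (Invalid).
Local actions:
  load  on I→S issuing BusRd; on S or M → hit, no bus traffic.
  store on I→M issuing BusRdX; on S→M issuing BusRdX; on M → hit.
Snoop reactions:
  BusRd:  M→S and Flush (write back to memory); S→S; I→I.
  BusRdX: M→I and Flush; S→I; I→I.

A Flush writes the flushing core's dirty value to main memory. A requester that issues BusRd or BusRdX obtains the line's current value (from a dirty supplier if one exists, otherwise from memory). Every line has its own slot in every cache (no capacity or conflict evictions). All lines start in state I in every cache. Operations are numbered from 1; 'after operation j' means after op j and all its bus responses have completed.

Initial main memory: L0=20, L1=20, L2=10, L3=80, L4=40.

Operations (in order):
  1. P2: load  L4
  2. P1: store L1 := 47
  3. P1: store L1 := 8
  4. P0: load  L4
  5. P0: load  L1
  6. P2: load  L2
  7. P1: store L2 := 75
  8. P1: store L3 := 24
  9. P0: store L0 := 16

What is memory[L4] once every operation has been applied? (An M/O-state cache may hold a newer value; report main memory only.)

memory[L4] = 40

  op1 P2: load  L4 → I/I/S on L4; bus BusRd; mem=40
  op2 P1: store L1 := 47 → I/M/I on L1; bus BusRdX; mem=20
  op3 P1: store L1 := 8 → I/M/I on L1; bus (none); mem=20
  op4 P0: load  L4 → S/I/S on L4; bus BusRd; mem=40
  op5 P0: load  L1 → S/S/I on L1; bus BusRd Flush; mem=8
  op6 P2: load  L2 → I/I/S on L2; bus BusRd; mem=10
  op7 P1: store L2 := 75 → I/M/I on L2; bus BusRdX; mem=10
  op8 P1: store L3 := 24 → I/M/I on L3; bus BusRdX; mem=80
  op9 P0: store L0 := 16 → M/I/I on L0; bus BusRdX; mem=20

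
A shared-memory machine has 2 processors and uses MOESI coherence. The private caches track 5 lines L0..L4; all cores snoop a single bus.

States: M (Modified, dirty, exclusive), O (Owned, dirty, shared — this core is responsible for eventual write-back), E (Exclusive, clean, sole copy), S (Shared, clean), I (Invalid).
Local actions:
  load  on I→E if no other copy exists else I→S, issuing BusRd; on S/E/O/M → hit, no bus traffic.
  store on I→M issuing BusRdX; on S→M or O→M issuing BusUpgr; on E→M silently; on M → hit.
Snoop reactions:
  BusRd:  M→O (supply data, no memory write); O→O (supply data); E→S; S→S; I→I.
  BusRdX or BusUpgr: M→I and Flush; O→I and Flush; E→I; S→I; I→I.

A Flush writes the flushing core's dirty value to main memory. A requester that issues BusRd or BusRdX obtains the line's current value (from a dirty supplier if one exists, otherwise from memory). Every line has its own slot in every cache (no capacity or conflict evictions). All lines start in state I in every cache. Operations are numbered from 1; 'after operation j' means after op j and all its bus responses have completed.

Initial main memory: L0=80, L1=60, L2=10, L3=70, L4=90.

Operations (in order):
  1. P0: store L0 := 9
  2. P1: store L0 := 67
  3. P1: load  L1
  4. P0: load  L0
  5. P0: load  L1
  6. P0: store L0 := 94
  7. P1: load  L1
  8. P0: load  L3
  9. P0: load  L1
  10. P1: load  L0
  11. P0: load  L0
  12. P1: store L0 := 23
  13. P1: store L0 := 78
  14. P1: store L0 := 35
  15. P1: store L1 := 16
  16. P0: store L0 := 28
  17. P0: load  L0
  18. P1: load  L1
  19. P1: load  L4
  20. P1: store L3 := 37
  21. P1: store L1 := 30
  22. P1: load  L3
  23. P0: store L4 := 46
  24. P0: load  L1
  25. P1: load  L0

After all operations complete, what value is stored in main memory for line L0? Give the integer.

  op1 P0: store L0 := 9 → M/I on L0; bus BusRdX; mem=80
  op2 P1: store L0 := 67 → I/M on L0; bus BusRdX Flush; mem=9
  op3 P1: load  L1 → I/E on L1; bus BusRd; mem=60
  op4 P0: load  L0 → S/O on L0; bus BusRd; mem=9
  op5 P0: load  L1 → S/S on L1; bus BusRd; mem=60
  op6 P0: store L0 := 94 → M/I on L0; bus BusUpgr Flush; mem=67
  op7 P1: load  L1 → S/S on L1; bus (none); mem=60
  op8 P0: load  L3 → E/I on L3; bus BusRd; mem=70
  op9 P0: load  L1 → S/S on L1; bus (none); mem=60
  op10 P1: load  L0 → O/S on L0; bus BusRd; mem=67
  op11 P0: load  L0 → O/S on L0; bus (none); mem=67
  op12 P1: store L0 := 23 → I/M on L0; bus BusUpgr Flush; mem=94
  op13 P1: store L0 := 78 → I/M on L0; bus (none); mem=94
  op14 P1: store L0 := 35 → I/M on L0; bus (none); mem=94
  op15 P1: store L1 := 16 → I/M on L1; bus BusUpgr; mem=60
  op16 P0: store L0 := 28 → M/I on L0; bus BusRdX Flush; mem=35
  op17 P0: load  L0 → M/I on L0; bus (none); mem=35
  op18 P1: load  L1 → I/M on L1; bus (none); mem=60
  op19 P1: load  L4 → I/E on L4; bus BusRd; mem=90
  op20 P1: store L3 := 37 → I/M on L3; bus BusRdX; mem=70
  op21 P1: store L1 := 30 → I/M on L1; bus (none); mem=60
  op22 P1: load  L3 → I/M on L3; bus (none); mem=70
  op23 P0: store L4 := 46 → M/I on L4; bus BusRdX; mem=90
  op24 P0: load  L1 → S/O on L1; bus BusRd; mem=60
  op25 P1: load  L0 → O/S on L0; bus BusRd; mem=35

memory[L0] = 35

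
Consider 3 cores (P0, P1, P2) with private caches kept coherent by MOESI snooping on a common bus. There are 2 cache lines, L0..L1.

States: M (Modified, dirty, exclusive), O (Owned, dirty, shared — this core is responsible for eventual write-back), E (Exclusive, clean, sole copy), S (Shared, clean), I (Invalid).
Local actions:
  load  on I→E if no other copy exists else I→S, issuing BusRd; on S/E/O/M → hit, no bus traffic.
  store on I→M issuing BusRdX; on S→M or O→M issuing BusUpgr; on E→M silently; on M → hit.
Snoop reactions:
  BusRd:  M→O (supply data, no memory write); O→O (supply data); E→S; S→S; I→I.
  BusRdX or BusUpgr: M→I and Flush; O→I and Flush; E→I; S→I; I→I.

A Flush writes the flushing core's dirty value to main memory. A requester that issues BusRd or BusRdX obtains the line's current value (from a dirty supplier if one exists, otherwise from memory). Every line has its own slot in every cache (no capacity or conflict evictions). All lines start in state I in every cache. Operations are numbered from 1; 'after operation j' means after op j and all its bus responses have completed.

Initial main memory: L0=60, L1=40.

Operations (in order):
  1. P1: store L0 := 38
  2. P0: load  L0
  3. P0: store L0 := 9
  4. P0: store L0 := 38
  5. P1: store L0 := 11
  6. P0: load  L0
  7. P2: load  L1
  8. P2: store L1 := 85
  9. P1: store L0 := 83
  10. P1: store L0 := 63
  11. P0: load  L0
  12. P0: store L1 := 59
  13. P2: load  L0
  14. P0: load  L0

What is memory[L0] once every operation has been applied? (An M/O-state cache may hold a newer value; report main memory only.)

memory[L0] = 38

1. P1: store L0 := 38  bus=[BusRdX]  L0: P0=I P1=M P2=I  mem[L0]=60
2. P0: load  L0  bus=[BusRd]  L0: P0=S P1=O P2=I  mem[L0]=60
3. P0: store L0 := 9  bus=[BusUpgr,Flush]  L0: P0=M P1=I P2=I  mem[L0]=38
4. P0: store L0 := 38  bus=[-]  L0: P0=M P1=I P2=I  mem[L0]=38
5. P1: store L0 := 11  bus=[BusRdX,Flush]  L0: P0=I P1=M P2=I  mem[L0]=38
6. P0: load  L0  bus=[BusRd]  L0: P0=S P1=O P2=I  mem[L0]=38
7. P2: load  L1  bus=[BusRd]  L1: P0=I P1=I P2=E  mem[L1]=40
8. P2: store L1 := 85  bus=[-]  L1: P0=I P1=I P2=M  mem[L1]=40
9. P1: store L0 := 83  bus=[BusUpgr]  L0: P0=I P1=M P2=I  mem[L0]=38
10. P1: store L0 := 63  bus=[-]  L0: P0=I P1=M P2=I  mem[L0]=38
11. P0: load  L0  bus=[BusRd]  L0: P0=S P1=O P2=I  mem[L0]=38
12. P0: store L1 := 59  bus=[BusRdX,Flush]  L1: P0=M P1=I P2=I  mem[L1]=85
13. P2: load  L0  bus=[BusRd]  L0: P0=S P1=O P2=S  mem[L0]=38
14. P0: load  L0  bus=[-]  L0: P0=S P1=O P2=S  mem[L0]=38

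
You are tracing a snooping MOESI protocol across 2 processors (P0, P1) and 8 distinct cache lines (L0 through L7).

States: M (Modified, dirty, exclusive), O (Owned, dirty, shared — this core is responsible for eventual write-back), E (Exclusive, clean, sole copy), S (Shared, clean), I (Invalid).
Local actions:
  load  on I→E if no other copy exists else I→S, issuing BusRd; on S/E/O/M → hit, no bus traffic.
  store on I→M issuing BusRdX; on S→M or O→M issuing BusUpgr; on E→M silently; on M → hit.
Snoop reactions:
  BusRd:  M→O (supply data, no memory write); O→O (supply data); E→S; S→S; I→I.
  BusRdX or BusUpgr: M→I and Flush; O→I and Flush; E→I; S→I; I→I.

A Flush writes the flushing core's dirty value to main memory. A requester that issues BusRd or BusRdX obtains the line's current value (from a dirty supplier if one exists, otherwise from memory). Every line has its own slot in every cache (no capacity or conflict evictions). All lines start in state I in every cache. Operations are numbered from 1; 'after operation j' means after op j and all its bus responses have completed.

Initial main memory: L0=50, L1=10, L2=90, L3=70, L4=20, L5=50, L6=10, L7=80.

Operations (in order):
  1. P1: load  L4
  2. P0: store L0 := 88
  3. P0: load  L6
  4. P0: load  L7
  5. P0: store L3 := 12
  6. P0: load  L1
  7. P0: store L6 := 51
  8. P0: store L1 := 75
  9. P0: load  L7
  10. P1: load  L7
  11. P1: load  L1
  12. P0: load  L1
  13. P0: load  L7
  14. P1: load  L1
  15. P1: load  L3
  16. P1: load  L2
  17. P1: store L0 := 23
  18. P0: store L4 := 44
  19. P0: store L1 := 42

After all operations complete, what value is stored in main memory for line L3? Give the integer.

memory[L3] = 70

  op1 P1: load  L4 → I/E on L4; bus BusRd; mem=20
  op2 P0: store L0 := 88 → M/I on L0; bus BusRdX; mem=50
  op3 P0: load  L6 → E/I on L6; bus BusRd; mem=10
  op4 P0: load  L7 → E/I on L7; bus BusRd; mem=80
  op5 P0: store L3 := 12 → M/I on L3; bus BusRdX; mem=70
  op6 P0: load  L1 → E/I on L1; bus BusRd; mem=10
  op7 P0: store L6 := 51 → M/I on L6; bus (none); mem=10
  op8 P0: store L1 := 75 → M/I on L1; bus (none); mem=10
  op9 P0: load  L7 → E/I on L7; bus (none); mem=80
  op10 P1: load  L7 → S/S on L7; bus BusRd; mem=80
  op11 P1: load  L1 → O/S on L1; bus BusRd; mem=10
  op12 P0: load  L1 → O/S on L1; bus (none); mem=10
  op13 P0: load  L7 → S/S on L7; bus (none); mem=80
  op14 P1: load  L1 → O/S on L1; bus (none); mem=10
  op15 P1: load  L3 → O/S on L3; bus BusRd; mem=70
  op16 P1: load  L2 → I/E on L2; bus BusRd; mem=90
  op17 P1: store L0 := 23 → I/M on L0; bus BusRdX Flush; mem=88
  op18 P0: store L4 := 44 → M/I on L4; bus BusRdX; mem=20
  op19 P0: store L1 := 42 → M/I on L1; bus BusUpgr; mem=10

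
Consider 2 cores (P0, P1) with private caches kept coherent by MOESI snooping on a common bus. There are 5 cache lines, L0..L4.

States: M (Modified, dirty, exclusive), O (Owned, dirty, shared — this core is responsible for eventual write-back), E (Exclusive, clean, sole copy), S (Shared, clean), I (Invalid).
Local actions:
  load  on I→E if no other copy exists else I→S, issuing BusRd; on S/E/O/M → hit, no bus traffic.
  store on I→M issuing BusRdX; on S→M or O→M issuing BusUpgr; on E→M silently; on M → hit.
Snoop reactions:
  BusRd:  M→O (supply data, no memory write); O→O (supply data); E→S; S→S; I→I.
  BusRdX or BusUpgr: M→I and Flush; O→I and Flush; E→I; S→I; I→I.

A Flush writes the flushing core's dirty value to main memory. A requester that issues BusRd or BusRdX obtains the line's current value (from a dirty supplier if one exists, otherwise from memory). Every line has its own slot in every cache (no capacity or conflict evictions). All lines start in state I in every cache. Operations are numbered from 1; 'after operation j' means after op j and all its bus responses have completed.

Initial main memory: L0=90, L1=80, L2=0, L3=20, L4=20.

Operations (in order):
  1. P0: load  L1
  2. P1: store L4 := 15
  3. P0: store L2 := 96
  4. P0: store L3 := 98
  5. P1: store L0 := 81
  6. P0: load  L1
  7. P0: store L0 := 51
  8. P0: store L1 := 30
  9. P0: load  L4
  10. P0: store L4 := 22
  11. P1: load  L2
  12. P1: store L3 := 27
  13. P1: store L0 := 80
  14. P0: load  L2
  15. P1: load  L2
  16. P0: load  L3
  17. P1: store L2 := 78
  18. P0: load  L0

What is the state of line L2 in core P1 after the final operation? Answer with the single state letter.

  op1 P0: load  L1 → E/I on L1; bus BusRd; mem=80
  op2 P1: store L4 := 15 → I/M on L4; bus BusRdX; mem=20
  op3 P0: store L2 := 96 → M/I on L2; bus BusRdX; mem=0
  op4 P0: store L3 := 98 → M/I on L3; bus BusRdX; mem=20
  op5 P1: store L0 := 81 → I/M on L0; bus BusRdX; mem=90
  op6 P0: load  L1 → E/I on L1; bus (none); mem=80
  op7 P0: store L0 := 51 → M/I on L0; bus BusRdX Flush; mem=81
  op8 P0: store L1 := 30 → M/I on L1; bus (none); mem=80
  op9 P0: load  L4 → S/O on L4; bus BusRd; mem=20
  op10 P0: store L4 := 22 → M/I on L4; bus BusUpgr Flush; mem=15
  op11 P1: load  L2 → O/S on L2; bus BusRd; mem=0
  op12 P1: store L3 := 27 → I/M on L3; bus BusRdX Flush; mem=98
  op13 P1: store L0 := 80 → I/M on L0; bus BusRdX Flush; mem=51
  op14 P0: load  L2 → O/S on L2; bus (none); mem=0
  op15 P1: load  L2 → O/S on L2; bus (none); mem=0
  op16 P0: load  L3 → S/O on L3; bus BusRd; mem=98
  op17 P1: store L2 := 78 → I/M on L2; bus BusUpgr Flush; mem=96
  op18 P0: load  L0 → S/O on L0; bus BusRd; mem=51

state = M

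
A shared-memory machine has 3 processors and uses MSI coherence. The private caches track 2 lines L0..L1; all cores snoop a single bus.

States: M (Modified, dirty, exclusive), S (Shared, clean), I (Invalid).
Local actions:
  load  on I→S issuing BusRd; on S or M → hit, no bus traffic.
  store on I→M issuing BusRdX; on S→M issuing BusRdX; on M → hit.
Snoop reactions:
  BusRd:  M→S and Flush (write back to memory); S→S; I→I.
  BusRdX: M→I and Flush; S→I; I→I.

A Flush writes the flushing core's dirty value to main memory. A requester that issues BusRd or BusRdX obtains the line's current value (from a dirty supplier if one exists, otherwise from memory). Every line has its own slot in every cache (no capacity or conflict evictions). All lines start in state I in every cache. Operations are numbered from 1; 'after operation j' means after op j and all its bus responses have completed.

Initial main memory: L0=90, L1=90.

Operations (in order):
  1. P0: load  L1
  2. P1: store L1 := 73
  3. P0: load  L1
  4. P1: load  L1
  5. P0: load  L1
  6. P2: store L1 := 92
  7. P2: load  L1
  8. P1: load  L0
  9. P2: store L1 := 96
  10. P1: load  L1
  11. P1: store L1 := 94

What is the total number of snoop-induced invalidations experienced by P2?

1. P0: load  L1  bus=[BusRd]  L1: P0=S P1=I P2=I  mem[L1]=90
2. P1: store L1 := 73  bus=[BusRdX]  L1: P0=I P1=M P2=I  mem[L1]=90
3. P0: load  L1  bus=[BusRd,Flush]  L1: P0=S P1=S P2=I  mem[L1]=73
4. P1: load  L1  bus=[-]  L1: P0=S P1=S P2=I  mem[L1]=73
5. P0: load  L1  bus=[-]  L1: P0=S P1=S P2=I  mem[L1]=73
6. P2: store L1 := 92  bus=[BusRdX]  L1: P0=I P1=I P2=M  mem[L1]=73
7. P2: load  L1  bus=[-]  L1: P0=I P1=I P2=M  mem[L1]=73
8. P1: load  L0  bus=[BusRd]  L0: P0=I P1=S P2=I  mem[L0]=90
9. P2: store L1 := 96  bus=[-]  L1: P0=I P1=I P2=M  mem[L1]=73
10. P1: load  L1  bus=[BusRd,Flush]  L1: P0=I P1=S P2=S  mem[L1]=96
11. P1: store L1 := 94  bus=[BusRdX]  L1: P0=I P1=M P2=I  mem[L1]=96

invalidations = 1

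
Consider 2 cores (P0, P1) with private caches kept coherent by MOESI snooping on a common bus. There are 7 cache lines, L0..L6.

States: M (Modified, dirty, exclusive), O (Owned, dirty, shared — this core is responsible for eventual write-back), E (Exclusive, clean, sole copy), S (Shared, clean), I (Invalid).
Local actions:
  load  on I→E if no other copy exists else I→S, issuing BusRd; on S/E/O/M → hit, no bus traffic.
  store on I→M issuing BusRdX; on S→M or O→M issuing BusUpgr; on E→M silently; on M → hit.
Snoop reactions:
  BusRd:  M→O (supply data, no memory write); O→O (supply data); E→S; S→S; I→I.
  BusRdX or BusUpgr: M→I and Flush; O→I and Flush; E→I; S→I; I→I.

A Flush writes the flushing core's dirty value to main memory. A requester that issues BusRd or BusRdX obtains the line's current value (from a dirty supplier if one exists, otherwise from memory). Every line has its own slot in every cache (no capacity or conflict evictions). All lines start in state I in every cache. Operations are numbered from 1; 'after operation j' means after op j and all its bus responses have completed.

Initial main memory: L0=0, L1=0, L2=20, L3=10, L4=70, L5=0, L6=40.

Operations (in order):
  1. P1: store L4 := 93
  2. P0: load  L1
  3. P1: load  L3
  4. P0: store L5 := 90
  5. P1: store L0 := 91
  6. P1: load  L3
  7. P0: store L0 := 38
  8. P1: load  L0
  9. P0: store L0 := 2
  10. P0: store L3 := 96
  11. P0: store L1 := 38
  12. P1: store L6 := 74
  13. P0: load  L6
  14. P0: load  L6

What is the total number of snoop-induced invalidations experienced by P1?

invalidations = 3

step 1: P1: store L4 := 93  ⟶  IM  (L4)  txn=BusRdX  M[L4]=70
step 2: P0: load  L1  ⟶  EI  (L1)  txn=BusRd  M[L1]=0
step 3: P1: load  L3  ⟶  IE  (L3)  txn=BusRd  M[L3]=10
step 4: P0: store L5 := 90  ⟶  MI  (L5)  txn=BusRdX  M[L5]=0
step 5: P1: store L0 := 91  ⟶  IM  (L0)  txn=BusRdX  M[L0]=0
step 6: P1: load  L3  ⟶  IE  (L3)  txn=∅  M[L3]=10
step 7: P0: store L0 := 38  ⟶  MI  (L0)  txn=BusRdX+Flush  M[L0]=91
step 8: P1: load  L0  ⟶  OS  (L0)  txn=BusRd  M[L0]=91
step 9: P0: store L0 := 2  ⟶  MI  (L0)  txn=BusUpgr  M[L0]=91
step 10: P0: store L3 := 96  ⟶  MI  (L3)  txn=BusRdX  M[L3]=10
step 11: P0: store L1 := 38  ⟶  MI  (L1)  txn=∅  M[L1]=0
step 12: P1: store L6 := 74  ⟶  IM  (L6)  txn=BusRdX  M[L6]=40
step 13: P0: load  L6  ⟶  SO  (L6)  txn=BusRd  M[L6]=40
step 14: P0: load  L6  ⟶  SO  (L6)  txn=∅  M[L6]=40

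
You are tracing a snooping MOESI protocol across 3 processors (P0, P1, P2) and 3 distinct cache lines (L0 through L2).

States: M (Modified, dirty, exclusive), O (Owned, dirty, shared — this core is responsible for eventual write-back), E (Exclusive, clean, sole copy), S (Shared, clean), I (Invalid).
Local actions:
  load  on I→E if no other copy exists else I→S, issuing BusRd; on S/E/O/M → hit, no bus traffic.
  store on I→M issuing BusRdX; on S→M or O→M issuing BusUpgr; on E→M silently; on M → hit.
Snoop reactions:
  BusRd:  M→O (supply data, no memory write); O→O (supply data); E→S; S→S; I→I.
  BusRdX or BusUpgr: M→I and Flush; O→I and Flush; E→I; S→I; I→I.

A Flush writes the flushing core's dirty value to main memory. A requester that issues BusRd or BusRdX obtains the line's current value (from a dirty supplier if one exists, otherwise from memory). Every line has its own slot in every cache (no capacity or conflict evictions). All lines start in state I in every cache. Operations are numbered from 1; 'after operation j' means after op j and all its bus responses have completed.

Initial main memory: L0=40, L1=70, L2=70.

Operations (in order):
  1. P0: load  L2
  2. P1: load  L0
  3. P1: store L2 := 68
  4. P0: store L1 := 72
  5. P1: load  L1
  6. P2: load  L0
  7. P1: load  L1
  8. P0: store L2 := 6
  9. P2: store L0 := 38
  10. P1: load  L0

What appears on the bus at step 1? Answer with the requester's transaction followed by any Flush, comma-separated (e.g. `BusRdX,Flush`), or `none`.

bus = BusRd

  op1 P0: load  L2 → E/I/I on L2; bus BusRd; mem=70
  op2 P1: load  L0 → I/E/I on L0; bus BusRd; mem=40
  op3 P1: store L2 := 68 → I/M/I on L2; bus BusRdX; mem=70
  op4 P0: store L1 := 72 → M/I/I on L1; bus BusRdX; mem=70
  op5 P1: load  L1 → O/S/I on L1; bus BusRd; mem=70
  op6 P2: load  L0 → I/S/S on L0; bus BusRd; mem=40
  op7 P1: load  L1 → O/S/I on L1; bus (none); mem=70
  op8 P0: store L2 := 6 → M/I/I on L2; bus BusRdX Flush; mem=68
  op9 P2: store L0 := 38 → I/I/M on L0; bus BusUpgr; mem=40
  op10 P1: load  L0 → I/S/O on L0; bus BusRd; mem=40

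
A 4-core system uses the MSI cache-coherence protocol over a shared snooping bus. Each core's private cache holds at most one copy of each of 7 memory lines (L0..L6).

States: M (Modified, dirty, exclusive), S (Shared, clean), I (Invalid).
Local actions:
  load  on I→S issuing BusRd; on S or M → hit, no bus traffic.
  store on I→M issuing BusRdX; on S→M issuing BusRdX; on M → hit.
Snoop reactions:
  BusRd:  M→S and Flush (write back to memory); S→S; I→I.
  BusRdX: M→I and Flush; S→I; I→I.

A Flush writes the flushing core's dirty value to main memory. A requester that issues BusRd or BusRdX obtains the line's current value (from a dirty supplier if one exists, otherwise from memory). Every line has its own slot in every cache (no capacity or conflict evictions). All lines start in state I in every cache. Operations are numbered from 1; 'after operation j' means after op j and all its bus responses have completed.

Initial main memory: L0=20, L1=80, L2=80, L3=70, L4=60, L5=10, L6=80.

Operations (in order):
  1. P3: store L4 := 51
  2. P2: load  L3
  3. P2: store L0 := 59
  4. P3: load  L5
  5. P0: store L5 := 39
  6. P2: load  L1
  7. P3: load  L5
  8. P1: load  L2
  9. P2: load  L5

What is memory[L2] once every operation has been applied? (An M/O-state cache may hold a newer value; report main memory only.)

1. P3: store L4 := 51  bus=[BusRdX]  L4: P0=I P1=I P2=I P3=M  mem[L4]=60
2. P2: load  L3  bus=[BusRd]  L3: P0=I P1=I P2=S P3=I  mem[L3]=70
3. P2: store L0 := 59  bus=[BusRdX]  L0: P0=I P1=I P2=M P3=I  mem[L0]=20
4. P3: load  L5  bus=[BusRd]  L5: P0=I P1=I P2=I P3=S  mem[L5]=10
5. P0: store L5 := 39  bus=[BusRdX]  L5: P0=M P1=I P2=I P3=I  mem[L5]=10
6. P2: load  L1  bus=[BusRd]  L1: P0=I P1=I P2=S P3=I  mem[L1]=80
7. P3: load  L5  bus=[BusRd,Flush]  L5: P0=S P1=I P2=I P3=S  mem[L5]=39
8. P1: load  L2  bus=[BusRd]  L2: P0=I P1=S P2=I P3=I  mem[L2]=80
9. P2: load  L5  bus=[BusRd]  L5: P0=S P1=I P2=S P3=S  mem[L5]=39

memory[L2] = 80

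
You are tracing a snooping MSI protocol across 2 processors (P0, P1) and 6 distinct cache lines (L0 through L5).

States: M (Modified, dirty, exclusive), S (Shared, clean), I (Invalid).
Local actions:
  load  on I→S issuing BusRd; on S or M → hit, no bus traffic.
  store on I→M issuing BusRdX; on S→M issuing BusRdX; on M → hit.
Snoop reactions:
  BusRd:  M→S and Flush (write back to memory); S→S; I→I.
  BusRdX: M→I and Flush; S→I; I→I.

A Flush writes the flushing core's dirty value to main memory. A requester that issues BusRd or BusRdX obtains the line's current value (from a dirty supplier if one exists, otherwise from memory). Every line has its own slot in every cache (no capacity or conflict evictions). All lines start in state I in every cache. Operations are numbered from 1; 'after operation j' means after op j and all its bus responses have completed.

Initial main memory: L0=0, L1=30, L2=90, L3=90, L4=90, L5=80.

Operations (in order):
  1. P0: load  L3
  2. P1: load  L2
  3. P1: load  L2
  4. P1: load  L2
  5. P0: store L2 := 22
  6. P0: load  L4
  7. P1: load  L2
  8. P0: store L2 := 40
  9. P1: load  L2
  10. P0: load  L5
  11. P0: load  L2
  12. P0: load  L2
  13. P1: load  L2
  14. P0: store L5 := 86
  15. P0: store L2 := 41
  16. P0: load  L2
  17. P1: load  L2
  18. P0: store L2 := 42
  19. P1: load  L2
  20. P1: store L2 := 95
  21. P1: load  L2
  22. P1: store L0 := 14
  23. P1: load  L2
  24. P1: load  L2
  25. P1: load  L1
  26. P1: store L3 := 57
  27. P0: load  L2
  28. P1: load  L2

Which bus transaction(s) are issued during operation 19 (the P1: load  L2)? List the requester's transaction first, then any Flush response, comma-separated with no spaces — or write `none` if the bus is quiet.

bus = BusRd,Flush

  op1 P0: load  L3 → S/I on L3; bus BusRd; mem=90
  op2 P1: load  L2 → I/S on L2; bus BusRd; mem=90
  op3 P1: load  L2 → I/S on L2; bus (none); mem=90
  op4 P1: load  L2 → I/S on L2; bus (none); mem=90
  op5 P0: store L2 := 22 → M/I on L2; bus BusRdX; mem=90
  op6 P0: load  L4 → S/I on L4; bus BusRd; mem=90
  op7 P1: load  L2 → S/S on L2; bus BusRd Flush; mem=22
  op8 P0: store L2 := 40 → M/I on L2; bus BusRdX; mem=22
  op9 P1: load  L2 → S/S on L2; bus BusRd Flush; mem=40
  op10 P0: load  L5 → S/I on L5; bus BusRd; mem=80
  op11 P0: load  L2 → S/S on L2; bus (none); mem=40
  op12 P0: load  L2 → S/S on L2; bus (none); mem=40
  op13 P1: load  L2 → S/S on L2; bus (none); mem=40
  op14 P0: store L5 := 86 → M/I on L5; bus BusRdX; mem=80
  op15 P0: store L2 := 41 → M/I on L2; bus BusRdX; mem=40
  op16 P0: load  L2 → M/I on L2; bus (none); mem=40
  op17 P1: load  L2 → S/S on L2; bus BusRd Flush; mem=41
  op18 P0: store L2 := 42 → M/I on L2; bus BusRdX; mem=41
  op19 P1: load  L2 → S/S on L2; bus BusRd Flush; mem=42
  op20 P1: store L2 := 95 → I/M on L2; bus BusRdX; mem=42
  op21 P1: load  L2 → I/M on L2; bus (none); mem=42
  op22 P1: store L0 := 14 → I/M on L0; bus BusRdX; mem=0
  op23 P1: load  L2 → I/M on L2; bus (none); mem=42
  op24 P1: load  L2 → I/M on L2; bus (none); mem=42
  op25 P1: load  L1 → I/S on L1; bus BusRd; mem=30
  op26 P1: store L3 := 57 → I/M on L3; bus BusRdX; mem=90
  op27 P0: load  L2 → S/S on L2; bus BusRd Flush; mem=95
  op28 P1: load  L2 → S/S on L2; bus (none); mem=95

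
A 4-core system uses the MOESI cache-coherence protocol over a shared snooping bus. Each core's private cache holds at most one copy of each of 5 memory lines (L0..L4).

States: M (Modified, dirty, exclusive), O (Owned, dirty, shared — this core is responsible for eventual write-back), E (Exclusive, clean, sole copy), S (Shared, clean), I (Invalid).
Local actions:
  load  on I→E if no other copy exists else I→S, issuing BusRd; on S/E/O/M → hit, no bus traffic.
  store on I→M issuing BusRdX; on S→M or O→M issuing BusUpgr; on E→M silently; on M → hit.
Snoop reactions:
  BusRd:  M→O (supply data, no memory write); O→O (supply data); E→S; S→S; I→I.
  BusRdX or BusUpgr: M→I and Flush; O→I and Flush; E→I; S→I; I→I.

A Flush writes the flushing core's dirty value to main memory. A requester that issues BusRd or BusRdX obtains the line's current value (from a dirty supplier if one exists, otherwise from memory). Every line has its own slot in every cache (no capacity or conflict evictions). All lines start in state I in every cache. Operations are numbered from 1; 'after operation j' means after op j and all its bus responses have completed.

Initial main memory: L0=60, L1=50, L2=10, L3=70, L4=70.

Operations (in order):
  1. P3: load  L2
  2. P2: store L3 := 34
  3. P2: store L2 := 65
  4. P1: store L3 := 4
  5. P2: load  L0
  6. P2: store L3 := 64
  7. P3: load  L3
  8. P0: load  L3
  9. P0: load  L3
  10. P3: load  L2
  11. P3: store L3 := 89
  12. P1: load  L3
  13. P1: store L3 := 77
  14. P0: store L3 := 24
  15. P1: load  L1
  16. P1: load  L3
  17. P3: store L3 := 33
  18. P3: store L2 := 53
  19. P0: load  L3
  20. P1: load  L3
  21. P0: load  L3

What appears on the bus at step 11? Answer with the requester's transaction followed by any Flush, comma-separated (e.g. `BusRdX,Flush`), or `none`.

step 1: P3: load  L2  ⟶  IIIE  (L2)  txn=BusRd  M[L2]=10
step 2: P2: store L3 := 34  ⟶  IIMI  (L3)  txn=BusRdX  M[L3]=70
step 3: P2: store L2 := 65  ⟶  IIMI  (L2)  txn=BusRdX  M[L2]=10
step 4: P1: store L3 := 4  ⟶  IMII  (L3)  txn=BusRdX+Flush  M[L3]=34
step 5: P2: load  L0  ⟶  IIEI  (L0)  txn=BusRd  M[L0]=60
step 6: P2: store L3 := 64  ⟶  IIMI  (L3)  txn=BusRdX+Flush  M[L3]=4
step 7: P3: load  L3  ⟶  IIOS  (L3)  txn=BusRd  M[L3]=4
step 8: P0: load  L3  ⟶  SIOS  (L3)  txn=BusRd  M[L3]=4
step 9: P0: load  L3  ⟶  SIOS  (L3)  txn=∅  M[L3]=4
step 10: P3: load  L2  ⟶  IIOS  (L2)  txn=BusRd  M[L2]=10
step 11: P3: store L3 := 89  ⟶  IIIM  (L3)  txn=BusUpgr+Flush  M[L3]=64
step 12: P1: load  L3  ⟶  ISIO  (L3)  txn=BusRd  M[L3]=64
step 13: P1: store L3 := 77  ⟶  IMII  (L3)  txn=BusUpgr+Flush  M[L3]=89
step 14: P0: store L3 := 24  ⟶  MIII  (L3)  txn=BusRdX+Flush  M[L3]=77
step 15: P1: load  L1  ⟶  IEII  (L1)  txn=BusRd  M[L1]=50
step 16: P1: load  L3  ⟶  OSII  (L3)  txn=BusRd  M[L3]=77
step 17: P3: store L3 := 33  ⟶  IIIM  (L3)  txn=BusRdX+Flush  M[L3]=24
step 18: P3: store L2 := 53  ⟶  IIIM  (L2)  txn=BusUpgr+Flush  M[L2]=65
step 19: P0: load  L3  ⟶  SIIO  (L3)  txn=BusRd  M[L3]=24
step 20: P1: load  L3  ⟶  SSIO  (L3)  txn=BusRd  M[L3]=24
step 21: P0: load  L3  ⟶  SSIO  (L3)  txn=∅  M[L3]=24

bus = BusUpgr,Flush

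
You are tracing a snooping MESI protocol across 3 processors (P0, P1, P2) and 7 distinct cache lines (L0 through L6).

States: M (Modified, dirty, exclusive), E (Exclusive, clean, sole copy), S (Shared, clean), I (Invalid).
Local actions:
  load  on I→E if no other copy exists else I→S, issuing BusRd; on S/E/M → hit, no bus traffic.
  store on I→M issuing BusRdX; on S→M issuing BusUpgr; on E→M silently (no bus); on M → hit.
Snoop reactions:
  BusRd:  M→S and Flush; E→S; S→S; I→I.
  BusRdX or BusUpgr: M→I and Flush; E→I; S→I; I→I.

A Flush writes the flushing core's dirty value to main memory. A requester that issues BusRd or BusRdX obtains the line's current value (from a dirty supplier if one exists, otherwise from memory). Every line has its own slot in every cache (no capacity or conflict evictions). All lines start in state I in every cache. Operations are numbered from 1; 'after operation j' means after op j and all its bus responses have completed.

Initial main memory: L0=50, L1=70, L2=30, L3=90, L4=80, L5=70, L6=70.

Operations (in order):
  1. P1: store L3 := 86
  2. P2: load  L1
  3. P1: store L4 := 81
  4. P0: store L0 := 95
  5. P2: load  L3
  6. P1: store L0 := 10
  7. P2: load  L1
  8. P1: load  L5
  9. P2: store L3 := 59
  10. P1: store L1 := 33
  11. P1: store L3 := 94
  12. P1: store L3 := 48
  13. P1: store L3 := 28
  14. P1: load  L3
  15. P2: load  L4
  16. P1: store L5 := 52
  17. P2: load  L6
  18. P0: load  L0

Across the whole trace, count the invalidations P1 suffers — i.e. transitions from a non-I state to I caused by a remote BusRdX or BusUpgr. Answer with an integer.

  op1 P1: store L3 := 86 → I/M/I on L3; bus BusRdX; mem=90
  op2 P2: load  L1 → I/I/E on L1; bus BusRd; mem=70
  op3 P1: store L4 := 81 → I/M/I on L4; bus BusRdX; mem=80
  op4 P0: store L0 := 95 → M/I/I on L0; bus BusRdX; mem=50
  op5 P2: load  L3 → I/S/S on L3; bus BusRd Flush; mem=86
  op6 P1: store L0 := 10 → I/M/I on L0; bus BusRdX Flush; mem=95
  op7 P2: load  L1 → I/I/E on L1; bus (none); mem=70
  op8 P1: load  L5 → I/E/I on L5; bus BusRd; mem=70
  op9 P2: store L3 := 59 → I/I/M on L3; bus BusUpgr; mem=86
  op10 P1: store L1 := 33 → I/M/I on L1; bus BusRdX; mem=70
  op11 P1: store L3 := 94 → I/M/I on L3; bus BusRdX Flush; mem=59
  op12 P1: store L3 := 48 → I/M/I on L3; bus (none); mem=59
  op13 P1: store L3 := 28 → I/M/I on L3; bus (none); mem=59
  op14 P1: load  L3 → I/M/I on L3; bus (none); mem=59
  op15 P2: load  L4 → I/S/S on L4; bus BusRd Flush; mem=81
  op16 P1: store L5 := 52 → I/M/I on L5; bus (none); mem=70
  op17 P2: load  L6 → I/I/E on L6; bus BusRd; mem=70
  op18 P0: load  L0 → S/S/I on L0; bus BusRd Flush; mem=10

invalidations = 1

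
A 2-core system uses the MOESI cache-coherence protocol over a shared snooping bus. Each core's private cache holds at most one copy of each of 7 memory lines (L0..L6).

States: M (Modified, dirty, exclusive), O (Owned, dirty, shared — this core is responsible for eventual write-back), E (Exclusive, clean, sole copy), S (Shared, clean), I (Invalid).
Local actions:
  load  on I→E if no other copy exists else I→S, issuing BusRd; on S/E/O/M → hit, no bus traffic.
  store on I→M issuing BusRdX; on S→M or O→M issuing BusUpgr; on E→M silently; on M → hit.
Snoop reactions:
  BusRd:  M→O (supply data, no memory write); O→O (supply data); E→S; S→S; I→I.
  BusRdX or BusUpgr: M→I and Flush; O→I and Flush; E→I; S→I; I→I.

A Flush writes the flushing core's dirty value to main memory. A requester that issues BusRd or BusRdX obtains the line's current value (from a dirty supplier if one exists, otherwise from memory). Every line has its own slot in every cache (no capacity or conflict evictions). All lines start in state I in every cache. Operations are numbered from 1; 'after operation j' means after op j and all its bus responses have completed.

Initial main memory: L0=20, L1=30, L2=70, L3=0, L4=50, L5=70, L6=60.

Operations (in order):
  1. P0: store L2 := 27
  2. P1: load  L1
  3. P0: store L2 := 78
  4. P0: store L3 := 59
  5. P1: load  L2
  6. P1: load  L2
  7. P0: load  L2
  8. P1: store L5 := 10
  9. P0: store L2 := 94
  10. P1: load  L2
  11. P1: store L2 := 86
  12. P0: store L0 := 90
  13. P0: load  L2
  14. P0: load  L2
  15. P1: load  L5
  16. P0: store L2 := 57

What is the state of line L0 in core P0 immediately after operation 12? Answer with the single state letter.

  op1 P0: store L2 := 27 → M/I on L2; bus BusRdX; mem=70
  op2 P1: load  L1 → I/E on L1; bus BusRd; mem=30
  op3 P0: store L2 := 78 → M/I on L2; bus (none); mem=70
  op4 P0: store L3 := 59 → M/I on L3; bus BusRdX; mem=0
  op5 P1: load  L2 → O/S on L2; bus BusRd; mem=70
  op6 P1: load  L2 → O/S on L2; bus (none); mem=70
  op7 P0: load  L2 → O/S on L2; bus (none); mem=70
  op8 P1: store L5 := 10 → I/M on L5; bus BusRdX; mem=70
  op9 P0: store L2 := 94 → M/I on L2; bus BusUpgr; mem=70
  op10 P1: load  L2 → O/S on L2; bus BusRd; mem=70
  op11 P1: store L2 := 86 → I/M on L2; bus BusUpgr Flush; mem=94
  op12 P0: store L0 := 90 → M/I on L0; bus BusRdX; mem=20
  op13 P0: load  L2 → S/O on L2; bus BusRd; mem=94
  op14 P0: load  L2 → S/O on L2; bus (none); mem=94
  op15 P1: load  L5 → I/M on L5; bus (none); mem=70
  op16 P0: store L2 := 57 → M/I on L2; bus BusUpgr Flush; mem=86

state = M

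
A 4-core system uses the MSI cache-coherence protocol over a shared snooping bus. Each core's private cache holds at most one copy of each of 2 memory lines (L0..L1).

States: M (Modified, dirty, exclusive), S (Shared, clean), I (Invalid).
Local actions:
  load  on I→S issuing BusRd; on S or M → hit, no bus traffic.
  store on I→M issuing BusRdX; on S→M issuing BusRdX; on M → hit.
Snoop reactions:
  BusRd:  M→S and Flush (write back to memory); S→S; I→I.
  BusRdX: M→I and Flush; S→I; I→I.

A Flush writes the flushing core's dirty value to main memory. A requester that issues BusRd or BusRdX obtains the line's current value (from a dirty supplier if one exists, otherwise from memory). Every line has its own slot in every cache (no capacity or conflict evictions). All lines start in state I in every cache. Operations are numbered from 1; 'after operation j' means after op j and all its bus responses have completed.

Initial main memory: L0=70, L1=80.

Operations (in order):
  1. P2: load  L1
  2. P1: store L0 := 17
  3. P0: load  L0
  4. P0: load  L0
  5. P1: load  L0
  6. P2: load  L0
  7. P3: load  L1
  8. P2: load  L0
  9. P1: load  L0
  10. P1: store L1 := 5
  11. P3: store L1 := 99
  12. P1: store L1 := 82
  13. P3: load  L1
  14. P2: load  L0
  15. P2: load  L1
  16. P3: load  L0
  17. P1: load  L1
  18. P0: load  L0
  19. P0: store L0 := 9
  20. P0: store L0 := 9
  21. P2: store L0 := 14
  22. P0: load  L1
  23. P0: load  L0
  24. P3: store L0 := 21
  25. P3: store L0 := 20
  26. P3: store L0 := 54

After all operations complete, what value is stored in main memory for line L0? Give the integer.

memory[L0] = 14

1. P2: load  L1  bus=[BusRd]  L1: P0=I P1=I P2=S P3=I  mem[L1]=80
2. P1: store L0 := 17  bus=[BusRdX]  L0: P0=I P1=M P2=I P3=I  mem[L0]=70
3. P0: load  L0  bus=[BusRd,Flush]  L0: P0=S P1=S P2=I P3=I  mem[L0]=17
4. P0: load  L0  bus=[-]  L0: P0=S P1=S P2=I P3=I  mem[L0]=17
5. P1: load  L0  bus=[-]  L0: P0=S P1=S P2=I P3=I  mem[L0]=17
6. P2: load  L0  bus=[BusRd]  L0: P0=S P1=S P2=S P3=I  mem[L0]=17
7. P3: load  L1  bus=[BusRd]  L1: P0=I P1=I P2=S P3=S  mem[L1]=80
8. P2: load  L0  bus=[-]  L0: P0=S P1=S P2=S P3=I  mem[L0]=17
9. P1: load  L0  bus=[-]  L0: P0=S P1=S P2=S P3=I  mem[L0]=17
10. P1: store L1 := 5  bus=[BusRdX]  L1: P0=I P1=M P2=I P3=I  mem[L1]=80
11. P3: store L1 := 99  bus=[BusRdX,Flush]  L1: P0=I P1=I P2=I P3=M  mem[L1]=5
12. P1: store L1 := 82  bus=[BusRdX,Flush]  L1: P0=I P1=M P2=I P3=I  mem[L1]=99
13. P3: load  L1  bus=[BusRd,Flush]  L1: P0=I P1=S P2=I P3=S  mem[L1]=82
14. P2: load  L0  bus=[-]  L0: P0=S P1=S P2=S P3=I  mem[L0]=17
15. P2: load  L1  bus=[BusRd]  L1: P0=I P1=S P2=S P3=S  mem[L1]=82
16. P3: load  L0  bus=[BusRd]  L0: P0=S P1=S P2=S P3=S  mem[L0]=17
17. P1: load  L1  bus=[-]  L1: P0=I P1=S P2=S P3=S  mem[L1]=82
18. P0: load  L0  bus=[-]  L0: P0=S P1=S P2=S P3=S  mem[L0]=17
19. P0: store L0 := 9  bus=[BusRdX]  L0: P0=M P1=I P2=I P3=I  mem[L0]=17
20. P0: store L0 := 9  bus=[-]  L0: P0=M P1=I P2=I P3=I  mem[L0]=17
21. P2: store L0 := 14  bus=[BusRdX,Flush]  L0: P0=I P1=I P2=M P3=I  mem[L0]=9
22. P0: load  L1  bus=[BusRd]  L1: P0=S P1=S P2=S P3=S  mem[L1]=82
23. P0: load  L0  bus=[BusRd,Flush]  L0: P0=S P1=I P2=S P3=I  mem[L0]=14
24. P3: store L0 := 21  bus=[BusRdX]  L0: P0=I P1=I P2=I P3=M  mem[L0]=14
25. P3: store L0 := 20  bus=[-]  L0: P0=I P1=I P2=I P3=M  mem[L0]=14
26. P3: store L0 := 54  bus=[-]  L0: P0=I P1=I P2=I P3=M  mem[L0]=14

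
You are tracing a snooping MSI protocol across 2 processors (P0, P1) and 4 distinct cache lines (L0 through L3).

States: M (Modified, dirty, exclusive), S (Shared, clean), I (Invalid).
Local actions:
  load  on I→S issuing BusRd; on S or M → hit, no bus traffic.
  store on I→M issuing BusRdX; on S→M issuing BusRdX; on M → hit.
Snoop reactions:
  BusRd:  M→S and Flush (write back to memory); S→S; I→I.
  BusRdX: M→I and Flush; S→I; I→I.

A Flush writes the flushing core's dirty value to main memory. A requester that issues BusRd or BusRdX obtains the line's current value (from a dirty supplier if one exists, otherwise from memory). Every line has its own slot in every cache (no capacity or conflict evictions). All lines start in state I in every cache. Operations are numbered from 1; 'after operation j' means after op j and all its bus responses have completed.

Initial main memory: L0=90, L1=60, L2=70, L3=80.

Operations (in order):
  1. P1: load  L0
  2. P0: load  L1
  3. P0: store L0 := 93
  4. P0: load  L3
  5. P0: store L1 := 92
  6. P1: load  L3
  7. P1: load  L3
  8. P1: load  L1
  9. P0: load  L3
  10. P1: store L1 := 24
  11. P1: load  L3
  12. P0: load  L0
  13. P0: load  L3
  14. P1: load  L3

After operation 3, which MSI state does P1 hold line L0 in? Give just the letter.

state = I

[1] P1: load  L0 | P0:I, P1:S(90) | bus: BusRd
[2] P0: load  L1 | P0:S(60), P1:I | bus: BusRd
[3] P0: store L0 := 93 | P0:M(93), P1:I | bus: BusRdX
[4] P0: load  L3 | P0:S(80), P1:I | bus: BusRd
[5] P0: store L1 := 92 | P0:M(92), P1:I | bus: BusRdX
[6] P1: load  L3 | P0:S(80), P1:S(80) | bus: BusRd
[7] P1: load  L3 | P0:S(80), P1:S(80) | bus: none
[8] P1: load  L1 | P0:S(92), P1:S(92) | bus: BusRd,Flush
[9] P0: load  L3 | P0:S(80), P1:S(80) | bus: none
[10] P1: store L1 := 24 | P0:I, P1:M(24) | bus: BusRdX
[11] P1: load  L3 | P0:S(80), P1:S(80) | bus: none
[12] P0: load  L0 | P0:M(93), P1:I | bus: none
[13] P0: load  L3 | P0:S(80), P1:S(80) | bus: none
[14] P1: load  L3 | P0:S(80), P1:S(80) | bus: none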